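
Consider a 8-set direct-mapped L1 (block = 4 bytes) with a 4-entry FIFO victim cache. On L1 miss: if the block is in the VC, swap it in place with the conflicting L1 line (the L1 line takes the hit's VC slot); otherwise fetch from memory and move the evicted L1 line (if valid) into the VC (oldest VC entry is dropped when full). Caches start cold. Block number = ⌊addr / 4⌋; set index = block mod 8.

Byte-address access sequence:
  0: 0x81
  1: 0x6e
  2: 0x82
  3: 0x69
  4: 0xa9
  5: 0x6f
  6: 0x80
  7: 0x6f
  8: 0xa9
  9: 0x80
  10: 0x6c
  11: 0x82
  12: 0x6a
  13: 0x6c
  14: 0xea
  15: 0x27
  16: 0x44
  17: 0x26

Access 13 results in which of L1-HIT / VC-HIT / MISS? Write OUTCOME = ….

  [0] addr=0x81 blk=32 s=0: MISS | VC []
  [1] addr=0x6e blk=27 s=3: MISS | VC []
  [2] addr=0x82 blk=32 s=0: L1-HIT | VC []
  [3] addr=0x69 blk=26 s=2: MISS | VC []
  [4] addr=0xa9 blk=42 s=2: MISS | VC [26]
  [5] addr=0x6f blk=27 s=3: L1-HIT | VC [26]
  [6] addr=0x80 blk=32 s=0: L1-HIT | VC [26]
  [7] addr=0x6f blk=27 s=3: L1-HIT | VC [26]
  [8] addr=0xa9 blk=42 s=2: L1-HIT | VC [26]
  [9] addr=0x80 blk=32 s=0: L1-HIT | VC [26]
  [10] addr=0x6c blk=27 s=3: L1-HIT | VC [26]
  [11] addr=0x82 blk=32 s=0: L1-HIT | VC [26]
  [12] addr=0x6a blk=26 s=2: VC-HIT | VC [42]
  [13] addr=0x6c blk=27 s=3: L1-HIT | VC [42]
  [14] addr=0xea blk=58 s=2: MISS | VC [42, 26]
  [15] addr=0x27 blk=9 s=1: MISS | VC [42, 26]
  [16] addr=0x44 blk=17 s=1: MISS | VC [42, 26, 9]
  [17] addr=0x26 blk=9 s=1: VC-HIT | VC [42, 26, 17]

OUTCOME = L1-HIT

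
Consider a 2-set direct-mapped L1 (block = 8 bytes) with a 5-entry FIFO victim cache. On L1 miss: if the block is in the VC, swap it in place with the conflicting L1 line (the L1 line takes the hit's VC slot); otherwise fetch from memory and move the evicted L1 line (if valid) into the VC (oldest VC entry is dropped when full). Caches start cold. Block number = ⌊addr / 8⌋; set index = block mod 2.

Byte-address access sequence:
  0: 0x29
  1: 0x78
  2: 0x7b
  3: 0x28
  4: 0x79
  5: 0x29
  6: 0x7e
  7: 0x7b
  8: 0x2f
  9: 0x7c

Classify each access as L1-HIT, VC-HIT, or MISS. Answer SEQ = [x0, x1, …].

SEQ = [MISS, MISS, L1-HIT, VC-HIT, VC-HIT, VC-HIT, VC-HIT, L1-HIT, VC-HIT, VC-HIT]

#0 0x29→b5/s1 MISS; vc=[]
#1 0x78→b15/s1 MISS; vc=[5]
#2 0x7b→b15/s1 L1-HIT; vc=[5]
#3 0x28→b5/s1 VC-HIT; vc=[15]
#4 0x79→b15/s1 VC-HIT; vc=[5]
#5 0x29→b5/s1 VC-HIT; vc=[15]
#6 0x7e→b15/s1 VC-HIT; vc=[5]
#7 0x7b→b15/s1 L1-HIT; vc=[5]
#8 0x2f→b5/s1 VC-HIT; vc=[15]
#9 0x7c→b15/s1 VC-HIT; vc=[5]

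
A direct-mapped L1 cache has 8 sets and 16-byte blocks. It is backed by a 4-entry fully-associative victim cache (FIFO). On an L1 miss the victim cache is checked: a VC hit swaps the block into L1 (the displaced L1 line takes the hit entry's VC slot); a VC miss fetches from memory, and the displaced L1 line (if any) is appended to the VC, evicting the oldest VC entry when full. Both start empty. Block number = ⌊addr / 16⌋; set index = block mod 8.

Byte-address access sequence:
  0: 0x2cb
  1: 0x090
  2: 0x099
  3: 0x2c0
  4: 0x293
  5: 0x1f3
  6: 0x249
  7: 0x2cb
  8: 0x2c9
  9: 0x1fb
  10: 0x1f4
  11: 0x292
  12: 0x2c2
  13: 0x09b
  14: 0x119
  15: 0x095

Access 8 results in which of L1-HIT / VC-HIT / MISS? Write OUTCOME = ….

  [0] addr=0x2cb blk=44 s=4: MISS | VC []
  [1] addr=0x90 blk=9 s=1: MISS | VC []
  [2] addr=0x99 blk=9 s=1: L1-HIT | VC []
  [3] addr=0x2c0 blk=44 s=4: L1-HIT | VC []
  [4] addr=0x293 blk=41 s=1: MISS | VC [9]
  [5] addr=0x1f3 blk=31 s=7: MISS | VC [9]
  [6] addr=0x249 blk=36 s=4: MISS | VC [9, 44]
  [7] addr=0x2cb blk=44 s=4: VC-HIT | VC [9, 36]
  [8] addr=0x2c9 blk=44 s=4: L1-HIT | VC [9, 36]
  [9] addr=0x1fb blk=31 s=7: L1-HIT | VC [9, 36]
  [10] addr=0x1f4 blk=31 s=7: L1-HIT | VC [9, 36]
  [11] addr=0x292 blk=41 s=1: L1-HIT | VC [9, 36]
  [12] addr=0x2c2 blk=44 s=4: L1-HIT | VC [9, 36]
  [13] addr=0x9b blk=9 s=1: VC-HIT | VC [41, 36]
  [14] addr=0x119 blk=17 s=1: MISS | VC [41, 36, 9]
  [15] addr=0x95 blk=9 s=1: VC-HIT | VC [41, 36, 17]

OUTCOME = L1-HIT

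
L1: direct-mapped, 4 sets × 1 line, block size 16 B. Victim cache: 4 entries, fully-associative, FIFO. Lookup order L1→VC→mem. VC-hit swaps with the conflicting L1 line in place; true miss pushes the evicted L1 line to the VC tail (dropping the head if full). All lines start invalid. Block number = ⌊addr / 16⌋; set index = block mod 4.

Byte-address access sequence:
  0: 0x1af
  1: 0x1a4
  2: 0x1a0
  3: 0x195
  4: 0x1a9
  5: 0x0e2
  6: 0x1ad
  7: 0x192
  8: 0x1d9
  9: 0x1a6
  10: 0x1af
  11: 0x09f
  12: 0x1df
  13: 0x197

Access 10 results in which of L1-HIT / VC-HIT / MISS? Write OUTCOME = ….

  [0] addr=0x1af blk=26 s=2: MISS | VC []
  [1] addr=0x1a4 blk=26 s=2: L1-HIT | VC []
  [2] addr=0x1a0 blk=26 s=2: L1-HIT | VC []
  [3] addr=0x195 blk=25 s=1: MISS | VC []
  [4] addr=0x1a9 blk=26 s=2: L1-HIT | VC []
  [5] addr=0xe2 blk=14 s=2: MISS | VC [26]
  [6] addr=0x1ad blk=26 s=2: VC-HIT | VC [14]
  [7] addr=0x192 blk=25 s=1: L1-HIT | VC [14]
  [8] addr=0x1d9 blk=29 s=1: MISS | VC [14, 25]
  [9] addr=0x1a6 blk=26 s=2: L1-HIT | VC [14, 25]
  [10] addr=0x1af blk=26 s=2: L1-HIT | VC [14, 25]
  [11] addr=0x9f blk=9 s=1: MISS | VC [14, 25, 29]
  [12] addr=0x1df blk=29 s=1: VC-HIT | VC [14, 25, 9]
  [13] addr=0x197 blk=25 s=1: VC-HIT | VC [14, 29, 9]

OUTCOME = L1-HIT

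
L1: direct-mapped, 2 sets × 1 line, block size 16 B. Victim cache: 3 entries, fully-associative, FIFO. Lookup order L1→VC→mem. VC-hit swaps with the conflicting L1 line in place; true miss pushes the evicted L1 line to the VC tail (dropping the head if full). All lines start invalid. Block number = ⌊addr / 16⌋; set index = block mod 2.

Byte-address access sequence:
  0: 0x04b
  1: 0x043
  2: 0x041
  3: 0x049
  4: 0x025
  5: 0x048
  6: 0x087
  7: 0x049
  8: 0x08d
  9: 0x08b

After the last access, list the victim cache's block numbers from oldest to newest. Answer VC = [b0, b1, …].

VC = [2, 4]

#0 0x4b→b4/s0 MISS; vc=[]
#1 0x43→b4/s0 L1-HIT; vc=[]
#2 0x41→b4/s0 L1-HIT; vc=[]
#3 0x49→b4/s0 L1-HIT; vc=[]
#4 0x25→b2/s0 MISS; vc=[4]
#5 0x48→b4/s0 VC-HIT; vc=[2]
#6 0x87→b8/s0 MISS; vc=[2,4]
#7 0x49→b4/s0 VC-HIT; vc=[2,8]
#8 0x8d→b8/s0 VC-HIT; vc=[2,4]
#9 0x8b→b8/s0 L1-HIT; vc=[2,4]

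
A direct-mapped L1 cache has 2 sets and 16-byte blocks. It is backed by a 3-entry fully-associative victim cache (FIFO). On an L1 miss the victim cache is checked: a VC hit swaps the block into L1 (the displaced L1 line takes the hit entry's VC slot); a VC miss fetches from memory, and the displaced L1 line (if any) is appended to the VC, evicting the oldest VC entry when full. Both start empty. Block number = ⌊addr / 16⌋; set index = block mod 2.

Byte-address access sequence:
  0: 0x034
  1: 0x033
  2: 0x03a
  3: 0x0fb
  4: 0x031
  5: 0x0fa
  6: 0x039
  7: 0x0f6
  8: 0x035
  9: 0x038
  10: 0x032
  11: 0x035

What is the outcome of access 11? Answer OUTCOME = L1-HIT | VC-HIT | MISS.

OUTCOME = L1-HIT

  [0] addr=0x34 blk=3 s=1: MISS | VC []
  [1] addr=0x33 blk=3 s=1: L1-HIT | VC []
  [2] addr=0x3a blk=3 s=1: L1-HIT | VC []
  [3] addr=0xfb blk=15 s=1: MISS | VC [3]
  [4] addr=0x31 blk=3 s=1: VC-HIT | VC [15]
  [5] addr=0xfa blk=15 s=1: VC-HIT | VC [3]
  [6] addr=0x39 blk=3 s=1: VC-HIT | VC [15]
  [7] addr=0xf6 blk=15 s=1: VC-HIT | VC [3]
  [8] addr=0x35 blk=3 s=1: VC-HIT | VC [15]
  [9] addr=0x38 blk=3 s=1: L1-HIT | VC [15]
  [10] addr=0x32 blk=3 s=1: L1-HIT | VC [15]
  [11] addr=0x35 blk=3 s=1: L1-HIT | VC [15]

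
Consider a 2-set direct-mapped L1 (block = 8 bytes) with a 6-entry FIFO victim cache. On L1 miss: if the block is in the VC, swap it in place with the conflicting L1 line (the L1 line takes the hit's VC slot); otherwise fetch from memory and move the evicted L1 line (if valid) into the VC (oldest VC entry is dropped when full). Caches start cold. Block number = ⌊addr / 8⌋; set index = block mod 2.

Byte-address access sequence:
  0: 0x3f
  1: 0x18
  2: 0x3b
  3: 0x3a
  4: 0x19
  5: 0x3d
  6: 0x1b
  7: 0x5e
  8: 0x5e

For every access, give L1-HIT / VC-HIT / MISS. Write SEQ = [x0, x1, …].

SEQ = [MISS, MISS, VC-HIT, L1-HIT, VC-HIT, VC-HIT, VC-HIT, MISS, L1-HIT]

0: 0x3f (blk 7, set 1) → MISS  vc=[]
1: 0x18 (blk 3, set 1) → MISS  vc=[7]
2: 0x3b (blk 7, set 1) → VC-HIT  vc=[3]
3: 0x3a (blk 7, set 1) → L1-HIT  vc=[3]
4: 0x19 (blk 3, set 1) → VC-HIT  vc=[7]
5: 0x3d (blk 7, set 1) → VC-HIT  vc=[3]
6: 0x1b (blk 3, set 1) → VC-HIT  vc=[7]
7: 0x5e (blk 11, set 1) → MISS  vc=[7, 3]
8: 0x5e (blk 11, set 1) → L1-HIT  vc=[7, 3]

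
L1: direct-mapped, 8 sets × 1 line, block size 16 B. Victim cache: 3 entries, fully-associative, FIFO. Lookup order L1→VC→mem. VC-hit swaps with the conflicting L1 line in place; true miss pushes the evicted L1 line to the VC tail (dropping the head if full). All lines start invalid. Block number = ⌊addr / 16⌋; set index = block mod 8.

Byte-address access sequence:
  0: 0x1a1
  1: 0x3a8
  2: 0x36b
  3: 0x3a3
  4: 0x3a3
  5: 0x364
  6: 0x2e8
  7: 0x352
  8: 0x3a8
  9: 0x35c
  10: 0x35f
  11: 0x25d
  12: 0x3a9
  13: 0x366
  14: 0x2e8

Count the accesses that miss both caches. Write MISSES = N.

MISSES = 6

#0 0x1a1→b26/s2 MISS; vc=[]
#1 0x3a8→b58/s2 MISS; vc=[26]
#2 0x36b→b54/s6 MISS; vc=[26]
#3 0x3a3→b58/s2 L1-HIT; vc=[26]
#4 0x3a3→b58/s2 L1-HIT; vc=[26]
#5 0x364→b54/s6 L1-HIT; vc=[26]
#6 0x2e8→b46/s6 MISS; vc=[26,54]
#7 0x352→b53/s5 MISS; vc=[26,54]
#8 0x3a8→b58/s2 L1-HIT; vc=[26,54]
#9 0x35c→b53/s5 L1-HIT; vc=[26,54]
#10 0x35f→b53/s5 L1-HIT; vc=[26,54]
#11 0x25d→b37/s5 MISS; vc=[26,54,53]
#12 0x3a9→b58/s2 L1-HIT; vc=[26,54,53]
#13 0x366→b54/s6 VC-HIT; vc=[26,46,53]
#14 0x2e8→b46/s6 VC-HIT; vc=[26,54,53]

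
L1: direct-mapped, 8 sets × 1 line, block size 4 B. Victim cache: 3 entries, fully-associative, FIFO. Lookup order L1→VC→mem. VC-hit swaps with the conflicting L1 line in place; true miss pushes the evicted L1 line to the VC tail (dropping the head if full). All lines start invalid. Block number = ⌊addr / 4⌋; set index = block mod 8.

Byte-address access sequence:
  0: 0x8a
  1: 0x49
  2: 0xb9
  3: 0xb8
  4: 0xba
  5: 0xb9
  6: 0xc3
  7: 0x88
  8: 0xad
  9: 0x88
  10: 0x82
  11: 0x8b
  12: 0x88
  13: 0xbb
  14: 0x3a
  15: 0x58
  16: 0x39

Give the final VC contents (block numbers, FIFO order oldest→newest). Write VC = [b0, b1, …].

#0 0x8a→b34/s2 MISS; vc=[]
#1 0x49→b18/s2 MISS; vc=[34]
#2 0xb9→b46/s6 MISS; vc=[34]
#3 0xb8→b46/s6 L1-HIT; vc=[34]
#4 0xba→b46/s6 L1-HIT; vc=[34]
#5 0xb9→b46/s6 L1-HIT; vc=[34]
#6 0xc3→b48/s0 MISS; vc=[34]
#7 0x88→b34/s2 VC-HIT; vc=[18]
#8 0xad→b43/s3 MISS; vc=[18]
#9 0x88→b34/s2 L1-HIT; vc=[18]
#10 0x82→b32/s0 MISS; vc=[18,48]
#11 0x8b→b34/s2 L1-HIT; vc=[18,48]
#12 0x88→b34/s2 L1-HIT; vc=[18,48]
#13 0xbb→b46/s6 L1-HIT; vc=[18,48]
#14 0x3a→b14/s6 MISS; vc=[18,48,46]
#15 0x58→b22/s6 MISS; vc=[48,46,14]
#16 0x39→b14/s6 VC-HIT; vc=[48,46,22]

VC = [48, 46, 22]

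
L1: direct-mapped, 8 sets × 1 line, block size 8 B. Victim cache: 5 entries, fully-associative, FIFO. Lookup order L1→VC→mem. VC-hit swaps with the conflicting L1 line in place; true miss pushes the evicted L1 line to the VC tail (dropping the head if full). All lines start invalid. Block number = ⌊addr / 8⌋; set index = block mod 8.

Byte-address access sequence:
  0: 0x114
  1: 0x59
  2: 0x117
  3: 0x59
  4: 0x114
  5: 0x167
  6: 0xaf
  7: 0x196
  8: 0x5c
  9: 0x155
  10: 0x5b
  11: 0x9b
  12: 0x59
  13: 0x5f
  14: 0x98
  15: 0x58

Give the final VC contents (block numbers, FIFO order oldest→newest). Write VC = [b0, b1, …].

VC = [34, 50, 19]

  [0] addr=0x114 blk=34 s=2: MISS | VC []
  [1] addr=0x59 blk=11 s=3: MISS | VC []
  [2] addr=0x117 blk=34 s=2: L1-HIT | VC []
  [3] addr=0x59 blk=11 s=3: L1-HIT | VC []
  [4] addr=0x114 blk=34 s=2: L1-HIT | VC []
  [5] addr=0x167 blk=44 s=4: MISS | VC []
  [6] addr=0xaf blk=21 s=5: MISS | VC []
  [7] addr=0x196 blk=50 s=2: MISS | VC [34]
  [8] addr=0x5c blk=11 s=3: L1-HIT | VC [34]
  [9] addr=0x155 blk=42 s=2: MISS | VC [34, 50]
  [10] addr=0x5b blk=11 s=3: L1-HIT | VC [34, 50]
  [11] addr=0x9b blk=19 s=3: MISS | VC [34, 50, 11]
  [12] addr=0x59 blk=11 s=3: VC-HIT | VC [34, 50, 19]
  [13] addr=0x5f blk=11 s=3: L1-HIT | VC [34, 50, 19]
  [14] addr=0x98 blk=19 s=3: VC-HIT | VC [34, 50, 11]
  [15] addr=0x58 blk=11 s=3: VC-HIT | VC [34, 50, 19]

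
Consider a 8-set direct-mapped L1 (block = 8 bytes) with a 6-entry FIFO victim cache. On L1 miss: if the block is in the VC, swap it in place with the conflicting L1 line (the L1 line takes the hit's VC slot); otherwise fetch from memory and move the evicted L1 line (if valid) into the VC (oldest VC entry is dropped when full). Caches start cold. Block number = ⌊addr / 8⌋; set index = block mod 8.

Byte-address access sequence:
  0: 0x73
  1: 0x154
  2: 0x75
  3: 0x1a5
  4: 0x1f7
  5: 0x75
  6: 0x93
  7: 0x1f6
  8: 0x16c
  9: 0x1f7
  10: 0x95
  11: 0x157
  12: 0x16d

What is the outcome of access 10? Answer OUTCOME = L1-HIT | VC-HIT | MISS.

0: 0x73 (blk 14, set 6) → MISS  vc=[]
1: 0x154 (blk 42, set 2) → MISS  vc=[]
2: 0x75 (blk 14, set 6) → L1-HIT  vc=[]
3: 0x1a5 (blk 52, set 4) → MISS  vc=[]
4: 0x1f7 (blk 62, set 6) → MISS  vc=[14]
5: 0x75 (blk 14, set 6) → VC-HIT  vc=[62]
6: 0x93 (blk 18, set 2) → MISS  vc=[62, 42]
7: 0x1f6 (blk 62, set 6) → VC-HIT  vc=[14, 42]
8: 0x16c (blk 45, set 5) → MISS  vc=[14, 42]
9: 0x1f7 (blk 62, set 6) → L1-HIT  vc=[14, 42]
10: 0x95 (blk 18, set 2) → L1-HIT  vc=[14, 42]
11: 0x157 (blk 42, set 2) → VC-HIT  vc=[14, 18]
12: 0x16d (blk 45, set 5) → L1-HIT  vc=[14, 18]

OUTCOME = L1-HIT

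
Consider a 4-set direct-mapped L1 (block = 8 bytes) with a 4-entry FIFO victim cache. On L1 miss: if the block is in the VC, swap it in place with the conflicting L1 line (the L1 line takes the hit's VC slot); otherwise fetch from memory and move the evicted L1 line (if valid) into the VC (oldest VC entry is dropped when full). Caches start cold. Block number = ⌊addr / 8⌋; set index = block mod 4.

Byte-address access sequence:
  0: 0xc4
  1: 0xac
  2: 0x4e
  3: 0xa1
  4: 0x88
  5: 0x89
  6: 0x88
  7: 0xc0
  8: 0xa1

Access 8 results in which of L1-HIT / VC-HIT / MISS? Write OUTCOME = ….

OUTCOME = VC-HIT

0: 0xc4 (blk 24, set 0) → MISS  vc=[]
1: 0xac (blk 21, set 1) → MISS  vc=[]
2: 0x4e (blk 9, set 1) → MISS  vc=[21]
3: 0xa1 (blk 20, set 0) → MISS  vc=[21, 24]
4: 0x88 (blk 17, set 1) → MISS  vc=[21, 24, 9]
5: 0x89 (blk 17, set 1) → L1-HIT  vc=[21, 24, 9]
6: 0x88 (blk 17, set 1) → L1-HIT  vc=[21, 24, 9]
7: 0xc0 (blk 24, set 0) → VC-HIT  vc=[21, 20, 9]
8: 0xa1 (blk 20, set 0) → VC-HIT  vc=[21, 24, 9]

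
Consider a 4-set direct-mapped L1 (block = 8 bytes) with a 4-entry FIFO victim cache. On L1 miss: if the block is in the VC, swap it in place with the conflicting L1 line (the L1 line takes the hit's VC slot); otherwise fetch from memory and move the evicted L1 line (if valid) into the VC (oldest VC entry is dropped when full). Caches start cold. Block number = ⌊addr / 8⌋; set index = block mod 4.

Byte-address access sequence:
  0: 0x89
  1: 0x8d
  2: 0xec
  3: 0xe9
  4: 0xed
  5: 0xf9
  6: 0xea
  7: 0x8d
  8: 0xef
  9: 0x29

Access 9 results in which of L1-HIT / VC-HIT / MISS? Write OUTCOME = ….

0: 0x89 (blk 17, set 1) → MISS  vc=[]
1: 0x8d (blk 17, set 1) → L1-HIT  vc=[]
2: 0xec (blk 29, set 1) → MISS  vc=[17]
3: 0xe9 (blk 29, set 1) → L1-HIT  vc=[17]
4: 0xed (blk 29, set 1) → L1-HIT  vc=[17]
5: 0xf9 (blk 31, set 3) → MISS  vc=[17]
6: 0xea (blk 29, set 1) → L1-HIT  vc=[17]
7: 0x8d (blk 17, set 1) → VC-HIT  vc=[29]
8: 0xef (blk 29, set 1) → VC-HIT  vc=[17]
9: 0x29 (blk 5, set 1) → MISS  vc=[17, 29]

OUTCOME = MISS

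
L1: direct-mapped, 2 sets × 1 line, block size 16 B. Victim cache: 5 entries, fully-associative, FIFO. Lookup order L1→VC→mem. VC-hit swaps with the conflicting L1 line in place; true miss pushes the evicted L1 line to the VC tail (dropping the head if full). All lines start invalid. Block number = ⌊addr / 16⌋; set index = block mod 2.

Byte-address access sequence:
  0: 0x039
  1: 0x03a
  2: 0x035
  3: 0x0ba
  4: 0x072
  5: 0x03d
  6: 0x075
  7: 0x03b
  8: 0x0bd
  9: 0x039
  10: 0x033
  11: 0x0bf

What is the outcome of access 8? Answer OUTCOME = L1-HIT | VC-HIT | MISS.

OUTCOME = VC-HIT

  [0] addr=0x39 blk=3 s=1: MISS | VC []
  [1] addr=0x3a blk=3 s=1: L1-HIT | VC []
  [2] addr=0x35 blk=3 s=1: L1-HIT | VC []
  [3] addr=0xba blk=11 s=1: MISS | VC [3]
  [4] addr=0x72 blk=7 s=1: MISS | VC [3, 11]
  [5] addr=0x3d blk=3 s=1: VC-HIT | VC [7, 11]
  [6] addr=0x75 blk=7 s=1: VC-HIT | VC [3, 11]
  [7] addr=0x3b blk=3 s=1: VC-HIT | VC [7, 11]
  [8] addr=0xbd blk=11 s=1: VC-HIT | VC [7, 3]
  [9] addr=0x39 blk=3 s=1: VC-HIT | VC [7, 11]
  [10] addr=0x33 blk=3 s=1: L1-HIT | VC [7, 11]
  [11] addr=0xbf blk=11 s=1: VC-HIT | VC [7, 3]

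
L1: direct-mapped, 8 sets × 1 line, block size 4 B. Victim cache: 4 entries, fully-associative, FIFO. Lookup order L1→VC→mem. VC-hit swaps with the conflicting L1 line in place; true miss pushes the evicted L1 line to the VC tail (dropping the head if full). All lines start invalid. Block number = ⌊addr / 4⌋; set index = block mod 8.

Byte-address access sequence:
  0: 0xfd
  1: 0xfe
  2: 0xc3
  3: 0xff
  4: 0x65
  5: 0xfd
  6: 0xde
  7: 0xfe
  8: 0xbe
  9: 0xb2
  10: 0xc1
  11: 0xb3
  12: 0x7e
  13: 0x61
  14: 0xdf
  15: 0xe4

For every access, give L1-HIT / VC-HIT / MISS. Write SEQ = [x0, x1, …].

#0 0xfd→b63/s7 MISS; vc=[]
#1 0xfe→b63/s7 L1-HIT; vc=[]
#2 0xc3→b48/s0 MISS; vc=[]
#3 0xff→b63/s7 L1-HIT; vc=[]
#4 0x65→b25/s1 MISS; vc=[]
#5 0xfd→b63/s7 L1-HIT; vc=[]
#6 0xde→b55/s7 MISS; vc=[63]
#7 0xfe→b63/s7 VC-HIT; vc=[55]
#8 0xbe→b47/s7 MISS; vc=[55,63]
#9 0xb2→b44/s4 MISS; vc=[55,63]
#10 0xc1→b48/s0 L1-HIT; vc=[55,63]
#11 0xb3→b44/s4 L1-HIT; vc=[55,63]
#12 0x7e→b31/s7 MISS; vc=[55,63,47]
#13 0x61→b24/s0 MISS; vc=[55,63,47,48]
#14 0xdf→b55/s7 VC-HIT; vc=[31,63,47,48]
#15 0xe4→b57/s1 MISS; vc=[63,47,48,25]

SEQ = [MISS, L1-HIT, MISS, L1-HIT, MISS, L1-HIT, MISS, VC-HIT, MISS, MISS, L1-HIT, L1-HIT, MISS, MISS, VC-HIT, MISS]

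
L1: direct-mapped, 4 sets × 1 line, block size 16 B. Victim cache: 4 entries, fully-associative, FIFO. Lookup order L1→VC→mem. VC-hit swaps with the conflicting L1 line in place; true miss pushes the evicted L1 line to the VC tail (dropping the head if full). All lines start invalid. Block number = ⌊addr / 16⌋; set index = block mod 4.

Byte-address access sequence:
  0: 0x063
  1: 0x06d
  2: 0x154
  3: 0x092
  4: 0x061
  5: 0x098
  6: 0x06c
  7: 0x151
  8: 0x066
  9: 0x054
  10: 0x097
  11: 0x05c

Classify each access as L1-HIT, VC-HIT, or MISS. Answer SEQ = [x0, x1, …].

SEQ = [MISS, L1-HIT, MISS, MISS, L1-HIT, L1-HIT, L1-HIT, VC-HIT, L1-HIT, MISS, VC-HIT, VC-HIT]

0: 0x63 (blk 6, set 2) → MISS  vc=[]
1: 0x6d (blk 6, set 2) → L1-HIT  vc=[]
2: 0x154 (blk 21, set 1) → MISS  vc=[]
3: 0x92 (blk 9, set 1) → MISS  vc=[21]
4: 0x61 (blk 6, set 2) → L1-HIT  vc=[21]
5: 0x98 (blk 9, set 1) → L1-HIT  vc=[21]
6: 0x6c (blk 6, set 2) → L1-HIT  vc=[21]
7: 0x151 (blk 21, set 1) → VC-HIT  vc=[9]
8: 0x66 (blk 6, set 2) → L1-HIT  vc=[9]
9: 0x54 (blk 5, set 1) → MISS  vc=[9, 21]
10: 0x97 (blk 9, set 1) → VC-HIT  vc=[5, 21]
11: 0x5c (blk 5, set 1) → VC-HIT  vc=[9, 21]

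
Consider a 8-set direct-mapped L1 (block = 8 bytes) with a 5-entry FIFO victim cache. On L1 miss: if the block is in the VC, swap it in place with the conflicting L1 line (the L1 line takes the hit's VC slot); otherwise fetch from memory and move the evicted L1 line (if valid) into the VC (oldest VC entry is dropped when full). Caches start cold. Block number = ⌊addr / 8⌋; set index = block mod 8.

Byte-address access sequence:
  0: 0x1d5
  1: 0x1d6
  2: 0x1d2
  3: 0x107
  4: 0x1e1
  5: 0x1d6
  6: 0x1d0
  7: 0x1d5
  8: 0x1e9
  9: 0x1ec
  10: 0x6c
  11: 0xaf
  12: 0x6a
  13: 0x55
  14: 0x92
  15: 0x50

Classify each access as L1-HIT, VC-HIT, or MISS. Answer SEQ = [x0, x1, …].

SEQ = [MISS, L1-HIT, L1-HIT, MISS, MISS, L1-HIT, L1-HIT, L1-HIT, MISS, L1-HIT, MISS, MISS, VC-HIT, MISS, MISS, VC-HIT]

  [0] addr=0x1d5 blk=58 s=2: MISS | VC []
  [1] addr=0x1d6 blk=58 s=2: L1-HIT | VC []
  [2] addr=0x1d2 blk=58 s=2: L1-HIT | VC []
  [3] addr=0x107 blk=32 s=0: MISS | VC []
  [4] addr=0x1e1 blk=60 s=4: MISS | VC []
  [5] addr=0x1d6 blk=58 s=2: L1-HIT | VC []
  [6] addr=0x1d0 blk=58 s=2: L1-HIT | VC []
  [7] addr=0x1d5 blk=58 s=2: L1-HIT | VC []
  [8] addr=0x1e9 blk=61 s=5: MISS | VC []
  [9] addr=0x1ec blk=61 s=5: L1-HIT | VC []
  [10] addr=0x6c blk=13 s=5: MISS | VC [61]
  [11] addr=0xaf blk=21 s=5: MISS | VC [61, 13]
  [12] addr=0x6a blk=13 s=5: VC-HIT | VC [61, 21]
  [13] addr=0x55 blk=10 s=2: MISS | VC [61, 21, 58]
  [14] addr=0x92 blk=18 s=2: MISS | VC [61, 21, 58, 10]
  [15] addr=0x50 blk=10 s=2: VC-HIT | VC [61, 21, 58, 18]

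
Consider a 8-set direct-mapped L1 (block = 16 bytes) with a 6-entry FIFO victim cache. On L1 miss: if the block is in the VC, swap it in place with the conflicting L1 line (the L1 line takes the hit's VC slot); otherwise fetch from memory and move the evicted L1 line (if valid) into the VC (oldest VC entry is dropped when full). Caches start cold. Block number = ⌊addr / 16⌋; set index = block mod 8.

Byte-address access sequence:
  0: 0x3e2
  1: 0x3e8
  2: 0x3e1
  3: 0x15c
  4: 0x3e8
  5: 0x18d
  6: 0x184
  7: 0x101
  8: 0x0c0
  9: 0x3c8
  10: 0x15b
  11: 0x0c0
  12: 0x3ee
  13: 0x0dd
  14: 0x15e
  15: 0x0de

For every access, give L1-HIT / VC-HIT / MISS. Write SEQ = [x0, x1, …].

SEQ = [MISS, L1-HIT, L1-HIT, MISS, L1-HIT, MISS, L1-HIT, MISS, MISS, MISS, L1-HIT, VC-HIT, L1-HIT, MISS, VC-HIT, VC-HIT]

0: 0x3e2 (blk 62, set 6) → MISS  vc=[]
1: 0x3e8 (blk 62, set 6) → L1-HIT  vc=[]
2: 0x3e1 (blk 62, set 6) → L1-HIT  vc=[]
3: 0x15c (blk 21, set 5) → MISS  vc=[]
4: 0x3e8 (blk 62, set 6) → L1-HIT  vc=[]
5: 0x18d (blk 24, set 0) → MISS  vc=[]
6: 0x184 (blk 24, set 0) → L1-HIT  vc=[]
7: 0x101 (blk 16, set 0) → MISS  vc=[24]
8: 0xc0 (blk 12, set 4) → MISS  vc=[24]
9: 0x3c8 (blk 60, set 4) → MISS  vc=[24, 12]
10: 0x15b (blk 21, set 5) → L1-HIT  vc=[24, 12]
11: 0xc0 (blk 12, set 4) → VC-HIT  vc=[24, 60]
12: 0x3ee (blk 62, set 6) → L1-HIT  vc=[24, 60]
13: 0xdd (blk 13, set 5) → MISS  vc=[24, 60, 21]
14: 0x15e (blk 21, set 5) → VC-HIT  vc=[24, 60, 13]
15: 0xde (blk 13, set 5) → VC-HIT  vc=[24, 60, 21]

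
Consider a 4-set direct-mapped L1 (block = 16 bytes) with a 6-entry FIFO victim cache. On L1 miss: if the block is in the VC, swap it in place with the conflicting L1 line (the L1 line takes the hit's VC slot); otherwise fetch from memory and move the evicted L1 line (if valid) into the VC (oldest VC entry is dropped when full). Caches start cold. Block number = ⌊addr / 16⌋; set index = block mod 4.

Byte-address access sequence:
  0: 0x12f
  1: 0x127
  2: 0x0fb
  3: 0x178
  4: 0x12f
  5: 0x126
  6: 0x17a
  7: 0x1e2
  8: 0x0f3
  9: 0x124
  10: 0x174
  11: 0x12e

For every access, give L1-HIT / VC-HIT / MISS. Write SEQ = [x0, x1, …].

SEQ = [MISS, L1-HIT, MISS, MISS, L1-HIT, L1-HIT, L1-HIT, MISS, VC-HIT, VC-HIT, VC-HIT, L1-HIT]

0: 0x12f (blk 18, set 2) → MISS  vc=[]
1: 0x127 (blk 18, set 2) → L1-HIT  vc=[]
2: 0xfb (blk 15, set 3) → MISS  vc=[]
3: 0x178 (blk 23, set 3) → MISS  vc=[15]
4: 0x12f (blk 18, set 2) → L1-HIT  vc=[15]
5: 0x126 (blk 18, set 2) → L1-HIT  vc=[15]
6: 0x17a (blk 23, set 3) → L1-HIT  vc=[15]
7: 0x1e2 (blk 30, set 2) → MISS  vc=[15, 18]
8: 0xf3 (blk 15, set 3) → VC-HIT  vc=[23, 18]
9: 0x124 (blk 18, set 2) → VC-HIT  vc=[23, 30]
10: 0x174 (blk 23, set 3) → VC-HIT  vc=[15, 30]
11: 0x12e (blk 18, set 2) → L1-HIT  vc=[15, 30]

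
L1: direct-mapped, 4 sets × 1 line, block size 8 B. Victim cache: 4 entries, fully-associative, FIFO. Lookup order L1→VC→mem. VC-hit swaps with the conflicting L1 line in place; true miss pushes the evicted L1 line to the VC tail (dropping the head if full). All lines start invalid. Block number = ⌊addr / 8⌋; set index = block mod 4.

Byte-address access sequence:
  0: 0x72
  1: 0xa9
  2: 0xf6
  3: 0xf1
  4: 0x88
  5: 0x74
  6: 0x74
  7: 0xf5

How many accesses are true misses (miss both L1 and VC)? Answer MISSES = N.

0: 0x72 (blk 14, set 2) → MISS  vc=[]
1: 0xa9 (blk 21, set 1) → MISS  vc=[]
2: 0xf6 (blk 30, set 2) → MISS  vc=[14]
3: 0xf1 (blk 30, set 2) → L1-HIT  vc=[14]
4: 0x88 (blk 17, set 1) → MISS  vc=[14, 21]
5: 0x74 (blk 14, set 2) → VC-HIT  vc=[30, 21]
6: 0x74 (blk 14, set 2) → L1-HIT  vc=[30, 21]
7: 0xf5 (blk 30, set 2) → VC-HIT  vc=[14, 21]

MISSES = 4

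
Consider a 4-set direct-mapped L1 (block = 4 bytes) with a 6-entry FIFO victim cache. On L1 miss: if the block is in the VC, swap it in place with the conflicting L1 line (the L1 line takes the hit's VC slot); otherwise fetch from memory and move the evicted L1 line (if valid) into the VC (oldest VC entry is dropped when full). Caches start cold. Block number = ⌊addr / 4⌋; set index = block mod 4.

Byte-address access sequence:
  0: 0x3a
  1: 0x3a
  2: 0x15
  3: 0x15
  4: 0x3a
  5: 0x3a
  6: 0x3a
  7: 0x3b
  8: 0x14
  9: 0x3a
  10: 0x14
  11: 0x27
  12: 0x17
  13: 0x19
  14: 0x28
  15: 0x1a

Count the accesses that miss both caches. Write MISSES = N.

0: 0x3a (blk 14, set 2) → MISS  vc=[]
1: 0x3a (blk 14, set 2) → L1-HIT  vc=[]
2: 0x15 (blk 5, set 1) → MISS  vc=[]
3: 0x15 (blk 5, set 1) → L1-HIT  vc=[]
4: 0x3a (blk 14, set 2) → L1-HIT  vc=[]
5: 0x3a (blk 14, set 2) → L1-HIT  vc=[]
6: 0x3a (blk 14, set 2) → L1-HIT  vc=[]
7: 0x3b (blk 14, set 2) → L1-HIT  vc=[]
8: 0x14 (blk 5, set 1) → L1-HIT  vc=[]
9: 0x3a (blk 14, set 2) → L1-HIT  vc=[]
10: 0x14 (blk 5, set 1) → L1-HIT  vc=[]
11: 0x27 (blk 9, set 1) → MISS  vc=[5]
12: 0x17 (blk 5, set 1) → VC-HIT  vc=[9]
13: 0x19 (blk 6, set 2) → MISS  vc=[9, 14]
14: 0x28 (blk 10, set 2) → MISS  vc=[9, 14, 6]
15: 0x1a (blk 6, set 2) → VC-HIT  vc=[9, 14, 10]

MISSES = 5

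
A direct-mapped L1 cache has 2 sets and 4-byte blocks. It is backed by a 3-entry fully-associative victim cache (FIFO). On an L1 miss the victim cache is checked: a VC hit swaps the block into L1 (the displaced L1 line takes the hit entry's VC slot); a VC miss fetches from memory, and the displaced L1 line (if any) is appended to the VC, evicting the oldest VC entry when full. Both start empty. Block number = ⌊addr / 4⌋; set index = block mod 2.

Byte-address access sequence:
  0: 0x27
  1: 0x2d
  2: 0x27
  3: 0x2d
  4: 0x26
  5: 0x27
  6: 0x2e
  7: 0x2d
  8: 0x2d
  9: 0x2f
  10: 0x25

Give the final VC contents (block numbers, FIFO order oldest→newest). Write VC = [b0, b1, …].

VC = [11]

0: 0x27 (blk 9, set 1) → MISS  vc=[]
1: 0x2d (blk 11, set 1) → MISS  vc=[9]
2: 0x27 (blk 9, set 1) → VC-HIT  vc=[11]
3: 0x2d (blk 11, set 1) → VC-HIT  vc=[9]
4: 0x26 (blk 9, set 1) → VC-HIT  vc=[11]
5: 0x27 (blk 9, set 1) → L1-HIT  vc=[11]
6: 0x2e (blk 11, set 1) → VC-HIT  vc=[9]
7: 0x2d (blk 11, set 1) → L1-HIT  vc=[9]
8: 0x2d (blk 11, set 1) → L1-HIT  vc=[9]
9: 0x2f (blk 11, set 1) → L1-HIT  vc=[9]
10: 0x25 (blk 9, set 1) → VC-HIT  vc=[11]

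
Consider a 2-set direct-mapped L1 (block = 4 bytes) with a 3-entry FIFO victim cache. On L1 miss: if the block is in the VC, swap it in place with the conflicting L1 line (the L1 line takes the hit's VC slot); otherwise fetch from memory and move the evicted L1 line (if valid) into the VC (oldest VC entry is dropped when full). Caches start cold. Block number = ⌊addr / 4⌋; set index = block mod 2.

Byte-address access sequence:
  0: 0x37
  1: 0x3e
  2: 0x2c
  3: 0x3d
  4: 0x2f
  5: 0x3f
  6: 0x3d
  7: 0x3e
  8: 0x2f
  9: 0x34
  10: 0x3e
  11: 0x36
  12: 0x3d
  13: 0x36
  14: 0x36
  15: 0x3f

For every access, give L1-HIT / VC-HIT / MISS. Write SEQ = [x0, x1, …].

0: 0x37 (blk 13, set 1) → MISS  vc=[]
1: 0x3e (blk 15, set 1) → MISS  vc=[13]
2: 0x2c (blk 11, set 1) → MISS  vc=[13, 15]
3: 0x3d (blk 15, set 1) → VC-HIT  vc=[13, 11]
4: 0x2f (blk 11, set 1) → VC-HIT  vc=[13, 15]
5: 0x3f (blk 15, set 1) → VC-HIT  vc=[13, 11]
6: 0x3d (blk 15, set 1) → L1-HIT  vc=[13, 11]
7: 0x3e (blk 15, set 1) → L1-HIT  vc=[13, 11]
8: 0x2f (blk 11, set 1) → VC-HIT  vc=[13, 15]
9: 0x34 (blk 13, set 1) → VC-HIT  vc=[11, 15]
10: 0x3e (blk 15, set 1) → VC-HIT  vc=[11, 13]
11: 0x36 (blk 13, set 1) → VC-HIT  vc=[11, 15]
12: 0x3d (blk 15, set 1) → VC-HIT  vc=[11, 13]
13: 0x36 (blk 13, set 1) → VC-HIT  vc=[11, 15]
14: 0x36 (blk 13, set 1) → L1-HIT  vc=[11, 15]
15: 0x3f (blk 15, set 1) → VC-HIT  vc=[11, 13]

SEQ = [MISS, MISS, MISS, VC-HIT, VC-HIT, VC-HIT, L1-HIT, L1-HIT, VC-HIT, VC-HIT, VC-HIT, VC-HIT, VC-HIT, VC-HIT, L1-HIT, VC-HIT]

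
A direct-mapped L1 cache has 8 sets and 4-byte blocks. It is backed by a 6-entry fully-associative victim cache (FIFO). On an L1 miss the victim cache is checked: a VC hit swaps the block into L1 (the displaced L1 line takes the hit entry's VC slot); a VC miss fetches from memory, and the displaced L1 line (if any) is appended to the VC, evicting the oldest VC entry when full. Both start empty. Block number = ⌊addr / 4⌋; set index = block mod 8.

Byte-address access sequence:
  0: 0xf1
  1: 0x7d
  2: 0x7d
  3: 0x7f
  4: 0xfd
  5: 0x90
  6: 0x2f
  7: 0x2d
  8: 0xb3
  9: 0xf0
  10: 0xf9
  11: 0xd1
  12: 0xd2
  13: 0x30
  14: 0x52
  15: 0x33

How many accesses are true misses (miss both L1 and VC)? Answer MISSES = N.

0: 0xf1 (blk 60, set 4) → MISS  vc=[]
1: 0x7d (blk 31, set 7) → MISS  vc=[]
2: 0x7d (blk 31, set 7) → L1-HIT  vc=[]
3: 0x7f (blk 31, set 7) → L1-HIT  vc=[]
4: 0xfd (blk 63, set 7) → MISS  vc=[31]
5: 0x90 (blk 36, set 4) → MISS  vc=[31, 60]
6: 0x2f (blk 11, set 3) → MISS  vc=[31, 60]
7: 0x2d (blk 11, set 3) → L1-HIT  vc=[31, 60]
8: 0xb3 (blk 44, set 4) → MISS  vc=[31, 60, 36]
9: 0xf0 (blk 60, set 4) → VC-HIT  vc=[31, 44, 36]
10: 0xf9 (blk 62, set 6) → MISS  vc=[31, 44, 36]
11: 0xd1 (blk 52, set 4) → MISS  vc=[31, 44, 36, 60]
12: 0xd2 (blk 52, set 4) → L1-HIT  vc=[31, 44, 36, 60]
13: 0x30 (blk 12, set 4) → MISS  vc=[31, 44, 36, 60, 52]
14: 0x52 (blk 20, set 4) → MISS  vc=[31, 44, 36, 60, 52, 12]
15: 0x33 (blk 12, set 4) → VC-HIT  vc=[31, 44, 36, 60, 52, 20]

MISSES = 10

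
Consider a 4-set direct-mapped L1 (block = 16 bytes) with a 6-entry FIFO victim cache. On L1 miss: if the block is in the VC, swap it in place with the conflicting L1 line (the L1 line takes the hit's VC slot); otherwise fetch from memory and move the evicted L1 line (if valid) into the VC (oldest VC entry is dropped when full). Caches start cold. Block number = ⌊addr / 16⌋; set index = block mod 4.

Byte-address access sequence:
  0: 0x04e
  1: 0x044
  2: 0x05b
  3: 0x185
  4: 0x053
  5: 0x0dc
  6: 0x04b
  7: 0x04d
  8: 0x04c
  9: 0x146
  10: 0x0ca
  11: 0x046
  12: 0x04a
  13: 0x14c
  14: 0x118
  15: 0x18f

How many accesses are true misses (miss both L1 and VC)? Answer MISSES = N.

#0 0x4e→b4/s0 MISS; vc=[]
#1 0x44→b4/s0 L1-HIT; vc=[]
#2 0x5b→b5/s1 MISS; vc=[]
#3 0x185→b24/s0 MISS; vc=[4]
#4 0x53→b5/s1 L1-HIT; vc=[4]
#5 0xdc→b13/s1 MISS; vc=[4,5]
#6 0x4b→b4/s0 VC-HIT; vc=[24,5]
#7 0x4d→b4/s0 L1-HIT; vc=[24,5]
#8 0x4c→b4/s0 L1-HIT; vc=[24,5]
#9 0x146→b20/s0 MISS; vc=[24,5,4]
#10 0xca→b12/s0 MISS; vc=[24,5,4,20]
#11 0x46→b4/s0 VC-HIT; vc=[24,5,12,20]
#12 0x4a→b4/s0 L1-HIT; vc=[24,5,12,20]
#13 0x14c→b20/s0 VC-HIT; vc=[24,5,12,4]
#14 0x118→b17/s1 MISS; vc=[24,5,12,4,13]
#15 0x18f→b24/s0 VC-HIT; vc=[20,5,12,4,13]

MISSES = 7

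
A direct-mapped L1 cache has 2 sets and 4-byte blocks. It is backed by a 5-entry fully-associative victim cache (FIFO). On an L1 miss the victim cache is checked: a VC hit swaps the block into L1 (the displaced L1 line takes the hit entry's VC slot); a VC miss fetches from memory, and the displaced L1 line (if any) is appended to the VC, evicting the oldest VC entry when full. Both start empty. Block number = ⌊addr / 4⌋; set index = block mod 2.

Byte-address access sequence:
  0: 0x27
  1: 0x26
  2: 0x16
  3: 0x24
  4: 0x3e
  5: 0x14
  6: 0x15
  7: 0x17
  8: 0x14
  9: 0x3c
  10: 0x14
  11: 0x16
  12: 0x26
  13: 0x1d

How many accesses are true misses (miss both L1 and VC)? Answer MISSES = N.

0: 0x27 (blk 9, set 1) → MISS  vc=[]
1: 0x26 (blk 9, set 1) → L1-HIT  vc=[]
2: 0x16 (blk 5, set 1) → MISS  vc=[9]
3: 0x24 (blk 9, set 1) → VC-HIT  vc=[5]
4: 0x3e (blk 15, set 1) → MISS  vc=[5, 9]
5: 0x14 (blk 5, set 1) → VC-HIT  vc=[15, 9]
6: 0x15 (blk 5, set 1) → L1-HIT  vc=[15, 9]
7: 0x17 (blk 5, set 1) → L1-HIT  vc=[15, 9]
8: 0x14 (blk 5, set 1) → L1-HIT  vc=[15, 9]
9: 0x3c (blk 15, set 1) → VC-HIT  vc=[5, 9]
10: 0x14 (blk 5, set 1) → VC-HIT  vc=[15, 9]
11: 0x16 (blk 5, set 1) → L1-HIT  vc=[15, 9]
12: 0x26 (blk 9, set 1) → VC-HIT  vc=[15, 5]
13: 0x1d (blk 7, set 1) → MISS  vc=[15, 5, 9]

MISSES = 4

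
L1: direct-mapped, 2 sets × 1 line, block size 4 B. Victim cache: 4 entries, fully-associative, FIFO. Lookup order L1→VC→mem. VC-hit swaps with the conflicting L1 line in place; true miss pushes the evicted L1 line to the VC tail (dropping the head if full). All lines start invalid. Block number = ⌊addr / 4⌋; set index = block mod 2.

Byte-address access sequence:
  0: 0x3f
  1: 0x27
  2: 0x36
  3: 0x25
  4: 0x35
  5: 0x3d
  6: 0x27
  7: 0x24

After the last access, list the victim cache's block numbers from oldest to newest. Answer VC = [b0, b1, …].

0: 0x3f (blk 15, set 1) → MISS  vc=[]
1: 0x27 (blk 9, set 1) → MISS  vc=[15]
2: 0x36 (blk 13, set 1) → MISS  vc=[15, 9]
3: 0x25 (blk 9, set 1) → VC-HIT  vc=[15, 13]
4: 0x35 (blk 13, set 1) → VC-HIT  vc=[15, 9]
5: 0x3d (blk 15, set 1) → VC-HIT  vc=[13, 9]
6: 0x27 (blk 9, set 1) → VC-HIT  vc=[13, 15]
7: 0x24 (blk 9, set 1) → L1-HIT  vc=[13, 15]

VC = [13, 15]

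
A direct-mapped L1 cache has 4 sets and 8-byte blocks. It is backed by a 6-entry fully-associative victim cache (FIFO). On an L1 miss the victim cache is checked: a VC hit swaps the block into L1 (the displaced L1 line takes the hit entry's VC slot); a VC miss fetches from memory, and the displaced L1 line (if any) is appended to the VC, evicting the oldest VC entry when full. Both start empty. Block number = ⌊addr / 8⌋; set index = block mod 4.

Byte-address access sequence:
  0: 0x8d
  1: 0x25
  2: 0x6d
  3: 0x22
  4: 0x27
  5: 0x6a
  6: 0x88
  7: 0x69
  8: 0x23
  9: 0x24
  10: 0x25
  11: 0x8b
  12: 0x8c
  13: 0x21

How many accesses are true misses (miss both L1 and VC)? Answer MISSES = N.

MISSES = 3

  [0] addr=0x8d blk=17 s=1: MISS | VC []
  [1] addr=0x25 blk=4 s=0: MISS | VC []
  [2] addr=0x6d blk=13 s=1: MISS | VC [17]
  [3] addr=0x22 blk=4 s=0: L1-HIT | VC [17]
  [4] addr=0x27 blk=4 s=0: L1-HIT | VC [17]
  [5] addr=0x6a blk=13 s=1: L1-HIT | VC [17]
  [6] addr=0x88 blk=17 s=1: VC-HIT | VC [13]
  [7] addr=0x69 blk=13 s=1: VC-HIT | VC [17]
  [8] addr=0x23 blk=4 s=0: L1-HIT | VC [17]
  [9] addr=0x24 blk=4 s=0: L1-HIT | VC [17]
  [10] addr=0x25 blk=4 s=0: L1-HIT | VC [17]
  [11] addr=0x8b blk=17 s=1: VC-HIT | VC [13]
  [12] addr=0x8c blk=17 s=1: L1-HIT | VC [13]
  [13] addr=0x21 blk=4 s=0: L1-HIT | VC [13]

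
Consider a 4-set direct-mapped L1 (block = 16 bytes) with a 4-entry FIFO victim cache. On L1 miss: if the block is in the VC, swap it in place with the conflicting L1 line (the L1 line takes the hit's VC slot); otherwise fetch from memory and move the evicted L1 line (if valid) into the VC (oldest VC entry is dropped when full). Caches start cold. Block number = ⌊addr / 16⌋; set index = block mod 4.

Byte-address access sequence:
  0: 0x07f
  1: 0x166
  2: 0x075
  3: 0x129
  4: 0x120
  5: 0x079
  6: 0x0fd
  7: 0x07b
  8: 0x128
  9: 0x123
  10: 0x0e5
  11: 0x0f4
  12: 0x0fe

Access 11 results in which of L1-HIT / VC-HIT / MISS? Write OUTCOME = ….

0: 0x7f (blk 7, set 3) → MISS  vc=[]
1: 0x166 (blk 22, set 2) → MISS  vc=[]
2: 0x75 (blk 7, set 3) → L1-HIT  vc=[]
3: 0x129 (blk 18, set 2) → MISS  vc=[22]
4: 0x120 (blk 18, set 2) → L1-HIT  vc=[22]
5: 0x79 (blk 7, set 3) → L1-HIT  vc=[22]
6: 0xfd (blk 15, set 3) → MISS  vc=[22, 7]
7: 0x7b (blk 7, set 3) → VC-HIT  vc=[22, 15]
8: 0x128 (blk 18, set 2) → L1-HIT  vc=[22, 15]
9: 0x123 (blk 18, set 2) → L1-HIT  vc=[22, 15]
10: 0xe5 (blk 14, set 2) → MISS  vc=[22, 15, 18]
11: 0xf4 (blk 15, set 3) → VC-HIT  vc=[22, 7, 18]
12: 0xfe (blk 15, set 3) → L1-HIT  vc=[22, 7, 18]

OUTCOME = VC-HIT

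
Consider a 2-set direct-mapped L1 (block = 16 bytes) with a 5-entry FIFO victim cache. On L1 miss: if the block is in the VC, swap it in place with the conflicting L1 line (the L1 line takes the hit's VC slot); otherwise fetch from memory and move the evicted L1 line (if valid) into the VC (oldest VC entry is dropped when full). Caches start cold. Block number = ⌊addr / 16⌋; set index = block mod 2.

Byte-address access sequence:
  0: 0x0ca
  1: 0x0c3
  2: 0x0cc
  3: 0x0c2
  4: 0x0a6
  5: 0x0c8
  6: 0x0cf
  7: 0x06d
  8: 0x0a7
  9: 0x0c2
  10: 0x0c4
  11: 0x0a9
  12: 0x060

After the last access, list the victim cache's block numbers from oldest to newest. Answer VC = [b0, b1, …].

VC = [10, 12]

  [0] addr=0xca blk=12 s=0: MISS | VC []
  [1] addr=0xc3 blk=12 s=0: L1-HIT | VC []
  [2] addr=0xcc blk=12 s=0: L1-HIT | VC []
  [3] addr=0xc2 blk=12 s=0: L1-HIT | VC []
  [4] addr=0xa6 blk=10 s=0: MISS | VC [12]
  [5] addr=0xc8 blk=12 s=0: VC-HIT | VC [10]
  [6] addr=0xcf blk=12 s=0: L1-HIT | VC [10]
  [7] addr=0x6d blk=6 s=0: MISS | VC [10, 12]
  [8] addr=0xa7 blk=10 s=0: VC-HIT | VC [6, 12]
  [9] addr=0xc2 blk=12 s=0: VC-HIT | VC [6, 10]
  [10] addr=0xc4 blk=12 s=0: L1-HIT | VC [6, 10]
  [11] addr=0xa9 blk=10 s=0: VC-HIT | VC [6, 12]
  [12] addr=0x60 blk=6 s=0: VC-HIT | VC [10, 12]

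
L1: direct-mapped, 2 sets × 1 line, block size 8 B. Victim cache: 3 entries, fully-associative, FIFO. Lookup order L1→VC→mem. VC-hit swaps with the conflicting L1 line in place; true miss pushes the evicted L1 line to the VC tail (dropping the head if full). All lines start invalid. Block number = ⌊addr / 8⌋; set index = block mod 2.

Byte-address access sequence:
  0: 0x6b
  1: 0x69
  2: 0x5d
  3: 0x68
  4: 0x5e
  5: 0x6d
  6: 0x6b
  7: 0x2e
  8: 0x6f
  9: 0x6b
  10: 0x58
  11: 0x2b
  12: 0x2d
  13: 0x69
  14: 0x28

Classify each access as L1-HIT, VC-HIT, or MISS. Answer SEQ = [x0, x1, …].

SEQ = [MISS, L1-HIT, MISS, VC-HIT, VC-HIT, VC-HIT, L1-HIT, MISS, VC-HIT, L1-HIT, VC-HIT, VC-HIT, L1-HIT, VC-HIT, VC-HIT]

#0 0x6b→b13/s1 MISS; vc=[]
#1 0x69→b13/s1 L1-HIT; vc=[]
#2 0x5d→b11/s1 MISS; vc=[13]
#3 0x68→b13/s1 VC-HIT; vc=[11]
#4 0x5e→b11/s1 VC-HIT; vc=[13]
#5 0x6d→b13/s1 VC-HIT; vc=[11]
#6 0x6b→b13/s1 L1-HIT; vc=[11]
#7 0x2e→b5/s1 MISS; vc=[11,13]
#8 0x6f→b13/s1 VC-HIT; vc=[11,5]
#9 0x6b→b13/s1 L1-HIT; vc=[11,5]
#10 0x58→b11/s1 VC-HIT; vc=[13,5]
#11 0x2b→b5/s1 VC-HIT; vc=[13,11]
#12 0x2d→b5/s1 L1-HIT; vc=[13,11]
#13 0x69→b13/s1 VC-HIT; vc=[5,11]
#14 0x28→b5/s1 VC-HIT; vc=[13,11]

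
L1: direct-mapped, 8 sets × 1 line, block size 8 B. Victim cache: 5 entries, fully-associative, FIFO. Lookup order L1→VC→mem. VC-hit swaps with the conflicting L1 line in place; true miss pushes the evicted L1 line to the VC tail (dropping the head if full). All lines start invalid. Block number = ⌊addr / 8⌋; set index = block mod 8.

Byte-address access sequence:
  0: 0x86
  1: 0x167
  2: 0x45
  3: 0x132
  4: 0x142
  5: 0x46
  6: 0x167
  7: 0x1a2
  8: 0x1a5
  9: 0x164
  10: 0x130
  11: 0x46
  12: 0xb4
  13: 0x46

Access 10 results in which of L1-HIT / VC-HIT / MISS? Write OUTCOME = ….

0: 0x86 (blk 16, set 0) → MISS  vc=[]
1: 0x167 (blk 44, set 4) → MISS  vc=[]
2: 0x45 (blk 8, set 0) → MISS  vc=[16]
3: 0x132 (blk 38, set 6) → MISS  vc=[16]
4: 0x142 (blk 40, set 0) → MISS  vc=[16, 8]
5: 0x46 (blk 8, set 0) → VC-HIT  vc=[16, 40]
6: 0x167 (blk 44, set 4) → L1-HIT  vc=[16, 40]
7: 0x1a2 (blk 52, set 4) → MISS  vc=[16, 40, 44]
8: 0x1a5 (blk 52, set 4) → L1-HIT  vc=[16, 40, 44]
9: 0x164 (blk 44, set 4) → VC-HIT  vc=[16, 40, 52]
10: 0x130 (blk 38, set 6) → L1-HIT  vc=[16, 40, 52]
11: 0x46 (blk 8, set 0) → L1-HIT  vc=[16, 40, 52]
12: 0xb4 (blk 22, set 6) → MISS  vc=[16, 40, 52, 38]
13: 0x46 (blk 8, set 0) → L1-HIT  vc=[16, 40, 52, 38]

OUTCOME = L1-HIT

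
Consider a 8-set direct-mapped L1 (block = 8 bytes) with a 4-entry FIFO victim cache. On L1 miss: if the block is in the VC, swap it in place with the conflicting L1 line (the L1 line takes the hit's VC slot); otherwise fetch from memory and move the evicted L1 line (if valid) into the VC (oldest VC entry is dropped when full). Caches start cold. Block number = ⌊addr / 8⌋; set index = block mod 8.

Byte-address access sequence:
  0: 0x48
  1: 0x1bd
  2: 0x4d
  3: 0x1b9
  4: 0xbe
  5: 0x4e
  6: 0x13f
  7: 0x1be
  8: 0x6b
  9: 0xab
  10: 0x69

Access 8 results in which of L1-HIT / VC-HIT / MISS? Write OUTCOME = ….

  [0] addr=0x48 blk=9 s=1: MISS | VC []
  [1] addr=0x1bd blk=55 s=7: MISS | VC []
  [2] addr=0x4d blk=9 s=1: L1-HIT | VC []
  [3] addr=0x1b9 blk=55 s=7: L1-HIT | VC []
  [4] addr=0xbe blk=23 s=7: MISS | VC [55]
  [5] addr=0x4e blk=9 s=1: L1-HIT | VC [55]
  [6] addr=0x13f blk=39 s=7: MISS | VC [55, 23]
  [7] addr=0x1be blk=55 s=7: VC-HIT | VC [39, 23]
  [8] addr=0x6b blk=13 s=5: MISS | VC [39, 23]
  [9] addr=0xab blk=21 s=5: MISS | VC [39, 23, 13]
  [10] addr=0x69 blk=13 s=5: VC-HIT | VC [39, 23, 21]

OUTCOME = MISS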